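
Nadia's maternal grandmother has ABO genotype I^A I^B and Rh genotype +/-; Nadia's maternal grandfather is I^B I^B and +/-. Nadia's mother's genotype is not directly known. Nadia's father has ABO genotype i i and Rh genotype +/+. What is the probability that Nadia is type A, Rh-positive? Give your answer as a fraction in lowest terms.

1/4

Nadia's mother's ABO genotype from I^A I^B × I^B I^B: 1/2 I^A I^B, 1/2 I^B I^B.
Crossing each possibility with the father i i and summing P(type A): 1/2·1/2 + 1/2·0 = 1/4.
Similarly for Rh via the mother's Rh distribution: P(Rh+) = 1.
Independent loci: 1/4 × 1 = 1/4.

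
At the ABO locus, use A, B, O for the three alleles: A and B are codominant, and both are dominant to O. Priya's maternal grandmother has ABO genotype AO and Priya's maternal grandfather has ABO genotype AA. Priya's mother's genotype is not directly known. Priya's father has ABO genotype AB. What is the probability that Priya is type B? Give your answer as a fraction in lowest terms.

Priya's mother's ABO genotype from AO × AA: 1/2 AA, 1/2 AO.
Crossing each possibility with the father AB and summing P(type B): 1/2·0 + 1/2·1/4 = 1/8.

1/8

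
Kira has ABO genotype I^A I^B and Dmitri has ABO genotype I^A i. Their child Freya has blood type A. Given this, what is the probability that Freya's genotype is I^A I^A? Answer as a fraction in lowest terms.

1/2

Cross I^A I^B × I^A i → 1/4 I^A I^A, 1/4 I^A I^B, 1/4 I^A i, 1/4 I^B i.
Type-A genotypes among offspring: I^A I^A (1/4), I^A i (1/4); total 1/2.
P(I^A I^A | type A) = (1/4) / (1/2) = 1/2.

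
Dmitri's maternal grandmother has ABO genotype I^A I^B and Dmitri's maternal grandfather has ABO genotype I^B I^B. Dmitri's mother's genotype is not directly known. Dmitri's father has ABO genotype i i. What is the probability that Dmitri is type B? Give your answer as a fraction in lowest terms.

3/4

Dmitri's mother's ABO genotype from I^A I^B × I^B I^B: 1/2 I^A I^B, 1/2 I^B I^B.
Crossing each possibility with the father i i and summing P(type B): 1/2·1/2 + 1/2·1 = 3/4.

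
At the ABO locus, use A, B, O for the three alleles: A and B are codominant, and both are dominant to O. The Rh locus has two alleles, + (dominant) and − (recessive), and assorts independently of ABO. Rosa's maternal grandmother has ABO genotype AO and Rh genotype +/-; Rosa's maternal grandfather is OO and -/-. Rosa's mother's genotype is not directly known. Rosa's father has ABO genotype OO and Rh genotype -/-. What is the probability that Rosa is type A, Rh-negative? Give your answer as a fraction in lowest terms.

Rosa's mother's ABO genotype from AO × OO: 1/2 AO, 1/2 OO.
Crossing each possibility with the father OO and summing P(type A): 1/2·1/2 + 1/2·0 = 1/4.
Similarly for Rh via the mother's Rh distribution: P(Rh-) = 3/4.
Independent loci: 1/4 × 3/4 = 3/16.

3/16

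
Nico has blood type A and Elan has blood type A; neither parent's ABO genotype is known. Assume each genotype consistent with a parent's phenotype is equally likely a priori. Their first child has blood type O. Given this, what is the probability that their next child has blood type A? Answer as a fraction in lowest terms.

Possible genotypes: Nico ∈ {I^A I^A, I^A i}; Elan ∈ {I^A I^A, I^A i}.
Weight each parental genotype pair by prior × P(type-O child):
  I^A i × I^A i: posterior weight 1; P(next child type A) = 3/4.
Weighted sum = 3/4.

3/4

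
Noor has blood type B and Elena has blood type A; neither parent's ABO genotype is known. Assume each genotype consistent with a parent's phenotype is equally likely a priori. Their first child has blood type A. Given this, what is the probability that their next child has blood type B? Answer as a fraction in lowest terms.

Possible genotypes: Noor ∈ {BB, BO}; Elena ∈ {AA, AO}.
Weight each parental genotype pair by prior × P(type-A child):
  BO × AA: posterior weight 2/3; P(next child type B) = 0.
  BO × AO: posterior weight 1/3; P(next child type B) = 1/4.
Weighted sum = 1/12.

1/12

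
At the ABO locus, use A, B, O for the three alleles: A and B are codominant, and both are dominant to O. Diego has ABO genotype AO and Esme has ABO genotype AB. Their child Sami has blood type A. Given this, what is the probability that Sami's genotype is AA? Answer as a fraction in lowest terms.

Cross AO × AB → 1/4 AA, 1/4 AB, 1/4 AO, 1/4 BO.
Type-A genotypes among offspring: AA (1/4), AO (1/4); total 1/2.
P(AA | type A) = (1/4) / (1/2) = 1/2.

1/2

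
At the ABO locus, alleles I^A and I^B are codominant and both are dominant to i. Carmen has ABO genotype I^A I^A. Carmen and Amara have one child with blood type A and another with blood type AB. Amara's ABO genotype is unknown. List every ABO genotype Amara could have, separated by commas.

I^A I^B, I^B i

For each candidate genotype of Amara, check whether crossing it with I^A I^A can produce every observed child phenotype.
  I^A I^A → possible child types {A} ✗
  I^A I^B → possible child types {A, AB} ✓
  I^A i → possible child types {A} ✗
  I^B I^B → possible child types {AB} ✗
  I^B i → possible child types {A, AB} ✓
  i i → possible child types {A} ✗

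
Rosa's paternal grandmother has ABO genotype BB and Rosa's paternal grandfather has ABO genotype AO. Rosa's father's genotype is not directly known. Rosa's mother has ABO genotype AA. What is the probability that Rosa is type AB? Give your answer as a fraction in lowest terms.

1/2

Rosa's father's ABO genotype from BB × AO: 1/2 AB, 1/2 BO.
Crossing each possibility with the mother AA and summing P(type AB): 1/2·1/2 + 1/2·1/2 = 1/2.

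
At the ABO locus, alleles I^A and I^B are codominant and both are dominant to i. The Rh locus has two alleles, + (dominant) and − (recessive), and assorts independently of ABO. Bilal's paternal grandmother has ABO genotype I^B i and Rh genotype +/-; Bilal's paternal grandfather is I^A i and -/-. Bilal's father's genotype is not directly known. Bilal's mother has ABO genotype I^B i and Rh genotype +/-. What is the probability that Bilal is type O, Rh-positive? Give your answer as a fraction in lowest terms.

5/32

Bilal's father's ABO genotype from I^B i × I^A i: 1/4 I^A I^B, 1/4 I^A i, 1/4 I^B i, 1/4 i i.
Crossing each possibility with the mother I^B i and summing P(type O): 1/4·0 + 1/4·1/4 + 1/4·1/4 + 1/4·1/2 = 1/4.
Similarly for Rh via the father's Rh distribution: P(Rh+) = 5/8.
Independent loci: 1/4 × 5/8 = 5/32.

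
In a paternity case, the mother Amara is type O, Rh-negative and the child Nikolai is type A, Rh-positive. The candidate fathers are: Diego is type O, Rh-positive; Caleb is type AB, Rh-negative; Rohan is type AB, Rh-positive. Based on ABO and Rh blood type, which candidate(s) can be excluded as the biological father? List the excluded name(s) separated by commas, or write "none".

A candidate is excluded only if no genotype consistent with his phenotype could produce a type A, Rh-positive child with a type O, Rh-negative mother.
Diego (type O, Rh+): no genotype consistent with that phenotype can produce a type-A Rh+ child with a type-O mother.
Caleb (type AB, Rh-): no genotype consistent with that phenotype can produce a type-A Rh+ child with a type-O mother.

Diego, Caleb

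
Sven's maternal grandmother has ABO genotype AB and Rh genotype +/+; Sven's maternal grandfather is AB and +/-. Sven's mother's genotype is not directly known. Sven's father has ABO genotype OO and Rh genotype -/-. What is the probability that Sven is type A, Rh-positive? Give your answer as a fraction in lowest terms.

3/8

Sven's mother's ABO genotype from AB × AB: 1/4 AA, 1/2 AB, 1/4 BB.
Crossing each possibility with the father OO and summing P(type A): 1/4·1 + 1/2·1/2 + 1/4·0 = 1/2.
Similarly for Rh via the mother's Rh distribution: P(Rh+) = 3/4.
Independent loci: 1/2 × 3/4 = 3/8.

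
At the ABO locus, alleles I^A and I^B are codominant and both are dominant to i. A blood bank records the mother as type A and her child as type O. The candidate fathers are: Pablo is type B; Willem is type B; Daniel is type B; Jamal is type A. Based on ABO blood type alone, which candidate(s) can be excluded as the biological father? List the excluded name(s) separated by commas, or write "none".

none

A candidate is excluded only if no genotype consistent with his phenotype could produce a type O child with a type A mother.
Every candidate has at least one consistent genotype combination, so none can be excluded.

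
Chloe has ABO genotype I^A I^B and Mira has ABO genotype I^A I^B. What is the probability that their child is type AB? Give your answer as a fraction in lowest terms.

1/2

ABO cross I^A I^B × I^A I^B → offspring phenotypes: 1/4 A, 1/4 B, 1/2 AB.
So P(type AB) = 1/2.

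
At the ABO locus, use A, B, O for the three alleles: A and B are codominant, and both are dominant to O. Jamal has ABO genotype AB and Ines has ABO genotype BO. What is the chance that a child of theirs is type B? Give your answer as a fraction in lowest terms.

ABO cross AB × BO → offspring phenotypes: 1/4 A, 1/2 B, 1/4 AB.
So P(type B) = 1/2.

1/2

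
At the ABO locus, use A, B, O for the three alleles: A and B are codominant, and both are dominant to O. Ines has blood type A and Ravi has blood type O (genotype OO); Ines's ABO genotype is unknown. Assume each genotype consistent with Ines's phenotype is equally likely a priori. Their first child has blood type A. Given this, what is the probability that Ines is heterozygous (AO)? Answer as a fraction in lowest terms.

Possible genotypes: Ines ∈ {AA, AO}; Ravi ∈ {OO}.
Weight each parental genotype pair by prior × P(type-A child):
  AA × OO: posterior weight 2/3.
  AO × OO: posterior weight 1/3.
Sum the posterior weight over pairs where Ines is AO: 1/3.

1/3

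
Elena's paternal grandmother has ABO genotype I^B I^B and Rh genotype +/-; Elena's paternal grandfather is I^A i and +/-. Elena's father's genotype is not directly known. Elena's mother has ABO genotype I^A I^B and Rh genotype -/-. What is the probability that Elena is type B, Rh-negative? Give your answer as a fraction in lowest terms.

Elena's father's ABO genotype from I^B I^B × I^A i: 1/2 I^A I^B, 1/2 I^B i.
Crossing each possibility with the mother I^A I^B and summing P(type B): 1/2·1/4 + 1/2·1/2 = 3/8.
Similarly for Rh via the father's Rh distribution: P(Rh-) = 1/2.
Independent loci: 3/8 × 1/2 = 3/16.

3/16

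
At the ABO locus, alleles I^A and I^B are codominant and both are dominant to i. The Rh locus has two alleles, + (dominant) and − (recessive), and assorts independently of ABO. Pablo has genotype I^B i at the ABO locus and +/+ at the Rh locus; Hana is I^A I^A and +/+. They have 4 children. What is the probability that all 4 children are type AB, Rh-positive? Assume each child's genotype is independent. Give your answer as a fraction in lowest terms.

ABO cross I^B i × I^A I^A → 1/2 A, 1/2 AB.
Rh cross +/+ × +/+ → 1 Rh+; so P(type AB, Rh-positive) = 1/2 × 1 = 1/2 per child.
All 4 independent: (1/2)^4 = 1/16.

1/16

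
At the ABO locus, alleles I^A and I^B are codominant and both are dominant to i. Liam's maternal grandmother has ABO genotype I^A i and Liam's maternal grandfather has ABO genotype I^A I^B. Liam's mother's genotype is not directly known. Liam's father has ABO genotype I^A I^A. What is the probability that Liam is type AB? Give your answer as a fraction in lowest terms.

1/4

Liam's mother's ABO genotype from I^A i × I^A I^B: 1/4 I^A I^A, 1/4 I^A I^B, 1/4 I^A i, 1/4 I^B i.
Crossing each possibility with the father I^A I^A and summing P(type AB): 1/4·0 + 1/4·1/2 + 1/4·0 + 1/4·1/2 = 1/4.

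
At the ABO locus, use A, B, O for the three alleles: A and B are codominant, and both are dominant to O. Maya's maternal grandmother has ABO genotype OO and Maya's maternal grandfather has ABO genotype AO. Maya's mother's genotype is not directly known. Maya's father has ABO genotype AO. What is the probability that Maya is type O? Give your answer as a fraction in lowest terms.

3/8

Maya's mother's ABO genotype from OO × AO: 1/2 AO, 1/2 OO.
Crossing each possibility with the father AO and summing P(type O): 1/2·1/4 + 1/2·1/2 = 3/8.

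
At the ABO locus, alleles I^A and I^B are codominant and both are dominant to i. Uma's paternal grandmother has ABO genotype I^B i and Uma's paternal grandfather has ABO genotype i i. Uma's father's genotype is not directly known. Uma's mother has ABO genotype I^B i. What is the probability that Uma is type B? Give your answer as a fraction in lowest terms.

5/8

Uma's father's ABO genotype from I^B i × i i: 1/2 I^B i, 1/2 i i.
Crossing each possibility with the mother I^B i and summing P(type B): 1/2·3/4 + 1/2·1/2 = 5/8.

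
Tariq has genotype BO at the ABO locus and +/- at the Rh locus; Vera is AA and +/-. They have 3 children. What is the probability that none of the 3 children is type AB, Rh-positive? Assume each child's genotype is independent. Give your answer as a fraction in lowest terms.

ABO cross BO × AA → 1/2 A, 1/2 AB.
Rh cross +/- × +/- → 3/4 Rh+, 1/4 Rh-; so P(type AB, Rh-positive) = 1/2 × 3/4 = 3/8 per child.
P(not type AB, Rh-positive) = 5/8 for one child; (5/8)^3 = 125/512.

125/512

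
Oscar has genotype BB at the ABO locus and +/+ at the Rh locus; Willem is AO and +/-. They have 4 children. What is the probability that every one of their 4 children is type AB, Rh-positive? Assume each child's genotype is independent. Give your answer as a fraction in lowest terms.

ABO cross BB × AO → 1/2 B, 1/2 AB.
Rh cross +/+ × +/- → 1 Rh+; so P(type AB, Rh-positive) = 1/2 × 1 = 1/2 per child.
All 4 independent: (1/2)^4 = 1/16.

1/16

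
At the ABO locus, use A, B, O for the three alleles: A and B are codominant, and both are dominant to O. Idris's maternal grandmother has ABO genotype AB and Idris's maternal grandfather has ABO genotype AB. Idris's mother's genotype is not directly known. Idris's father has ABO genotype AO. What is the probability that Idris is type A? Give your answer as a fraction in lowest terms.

Idris's mother's ABO genotype from AB × AB: 1/4 AA, 1/2 AB, 1/4 BB.
Crossing each possibility with the father AO and summing P(type A): 1/4·1 + 1/2·1/2 + 1/4·0 = 1/2.

1/2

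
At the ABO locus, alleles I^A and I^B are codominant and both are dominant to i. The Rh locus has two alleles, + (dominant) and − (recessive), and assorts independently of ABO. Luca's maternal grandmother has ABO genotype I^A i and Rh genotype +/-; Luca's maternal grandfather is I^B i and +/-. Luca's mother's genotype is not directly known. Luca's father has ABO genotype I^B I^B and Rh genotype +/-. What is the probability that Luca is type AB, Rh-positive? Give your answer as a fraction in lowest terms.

Luca's mother's ABO genotype from I^A i × I^B i: 1/4 I^A I^B, 1/4 I^A i, 1/4 I^B i, 1/4 i i.
Crossing each possibility with the father I^B I^B and summing P(type AB): 1/4·1/2 + 1/4·1/2 + 1/4·0 + 1/4·0 = 1/4.
Similarly for Rh via the mother's Rh distribution: P(Rh+) = 3/4.
Independent loci: 1/4 × 3/4 = 3/16.

3/16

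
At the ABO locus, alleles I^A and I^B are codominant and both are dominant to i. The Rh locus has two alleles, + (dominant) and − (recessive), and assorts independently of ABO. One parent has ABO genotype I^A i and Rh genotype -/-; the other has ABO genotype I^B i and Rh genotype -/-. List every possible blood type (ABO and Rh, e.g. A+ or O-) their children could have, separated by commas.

Gametes from I^A i × I^B i give offspring ABO genotypes I^A I^B, I^A i, I^B i, i i, i.e. phenotypes O, A, B, AB.
Rh cross -/- × -/- → phenotypes Rh-.
Combining independently: O-, A-, B-, AB-.

O-, A-, B-, AB-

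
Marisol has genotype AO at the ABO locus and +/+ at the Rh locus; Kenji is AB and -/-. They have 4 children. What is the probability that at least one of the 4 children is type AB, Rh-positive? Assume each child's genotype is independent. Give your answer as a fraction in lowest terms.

175/256

ABO cross AO × AB → 1/2 A, 1/4 B, 1/4 AB.
Rh cross +/+ × -/- → 1 Rh+; so P(type AB, Rh-positive) = 1/4 × 1 = 1/4 per child.
P(none) = (3/4)^4 = 81/256; P(at least one) = 1 − 81/256 = 175/256.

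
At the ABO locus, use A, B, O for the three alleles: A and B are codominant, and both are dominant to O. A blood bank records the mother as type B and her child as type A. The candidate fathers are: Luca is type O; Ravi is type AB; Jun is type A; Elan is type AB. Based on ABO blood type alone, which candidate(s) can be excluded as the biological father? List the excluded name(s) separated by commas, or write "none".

A candidate is excluded only if no genotype consistent with his phenotype could produce a type A child with a type B mother.
Luca (type O): no genotype consistent with that phenotype can produce a type-A child with a type-B mother.

Luca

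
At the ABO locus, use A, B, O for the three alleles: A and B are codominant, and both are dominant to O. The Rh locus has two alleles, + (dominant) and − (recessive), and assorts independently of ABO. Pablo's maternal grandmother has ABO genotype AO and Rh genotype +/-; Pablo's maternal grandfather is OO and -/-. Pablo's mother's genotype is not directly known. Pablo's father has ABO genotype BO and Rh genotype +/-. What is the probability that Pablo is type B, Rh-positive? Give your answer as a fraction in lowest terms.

15/64

Pablo's mother's ABO genotype from AO × OO: 1/2 AO, 1/2 OO.
Crossing each possibility with the father BO and summing P(type B): 1/2·1/4 + 1/2·1/2 = 3/8.
Similarly for Rh via the mother's Rh distribution: P(Rh+) = 5/8.
Independent loci: 3/8 × 5/8 = 15/64.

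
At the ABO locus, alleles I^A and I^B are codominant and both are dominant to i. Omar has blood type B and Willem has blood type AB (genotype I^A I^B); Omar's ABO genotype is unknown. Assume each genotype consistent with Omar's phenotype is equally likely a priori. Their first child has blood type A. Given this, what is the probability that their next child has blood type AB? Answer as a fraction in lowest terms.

1/4

Possible genotypes: Omar ∈ {I^B I^B, I^B i}; Willem ∈ {I^A I^B}.
Weight each parental genotype pair by prior × P(type-A child):
  I^B i × I^A I^B: posterior weight 1; P(next child type AB) = 1/4.
Weighted sum = 1/4.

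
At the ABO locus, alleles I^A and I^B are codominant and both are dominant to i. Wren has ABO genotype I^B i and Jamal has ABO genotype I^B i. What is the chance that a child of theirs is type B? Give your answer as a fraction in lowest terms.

ABO cross I^B i × I^B i → offspring phenotypes: 1/4 O, 3/4 B.
So P(type B) = 3/4.

3/4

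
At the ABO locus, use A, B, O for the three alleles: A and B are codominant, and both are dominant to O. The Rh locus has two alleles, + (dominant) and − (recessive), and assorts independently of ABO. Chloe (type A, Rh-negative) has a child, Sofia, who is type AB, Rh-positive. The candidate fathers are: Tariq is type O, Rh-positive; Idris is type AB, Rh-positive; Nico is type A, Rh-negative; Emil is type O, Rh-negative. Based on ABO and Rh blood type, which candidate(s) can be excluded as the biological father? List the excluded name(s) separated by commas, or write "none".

Tariq, Nico, Emil

A candidate is excluded only if no genotype consistent with his phenotype could produce a type AB, Rh-positive child with a type A, Rh-negative mother.
Tariq (type O, Rh+): no genotype consistent with that phenotype can produce a type-AB Rh+ child with a type-A mother.
Nico (type A, Rh-): no genotype consistent with that phenotype can produce a type-AB Rh+ child with a type-A mother.
Emil (type O, Rh-): no genotype consistent with that phenotype can produce a type-AB Rh+ child with a type-A mother.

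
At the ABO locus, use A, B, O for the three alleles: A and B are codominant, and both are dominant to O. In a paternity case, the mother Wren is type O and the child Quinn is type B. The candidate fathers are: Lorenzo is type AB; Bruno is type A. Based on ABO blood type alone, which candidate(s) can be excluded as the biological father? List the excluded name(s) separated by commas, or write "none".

Bruno

A candidate is excluded only if no genotype consistent with his phenotype could produce a type B child with a type O mother.
Bruno (type A): no genotype consistent with that phenotype can produce a type-B child with a type-O mother.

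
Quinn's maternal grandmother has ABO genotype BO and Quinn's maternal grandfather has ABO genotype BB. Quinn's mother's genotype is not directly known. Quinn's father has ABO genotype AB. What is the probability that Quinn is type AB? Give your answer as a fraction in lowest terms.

Quinn's mother's ABO genotype from BO × BB: 1/2 BB, 1/2 BO.
Crossing each possibility with the father AB and summing P(type AB): 1/2·1/2 + 1/2·1/4 = 3/8.

3/8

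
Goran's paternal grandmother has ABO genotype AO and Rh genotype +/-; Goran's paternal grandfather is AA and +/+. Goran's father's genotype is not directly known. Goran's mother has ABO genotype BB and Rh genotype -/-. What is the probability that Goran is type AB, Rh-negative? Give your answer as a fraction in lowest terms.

3/16

Goran's father's ABO genotype from AO × AA: 1/2 AA, 1/2 AO.
Crossing each possibility with the mother BB and summing P(type AB): 1/2·1 + 1/2·1/2 = 3/4.
Similarly for Rh via the father's Rh distribution: P(Rh-) = 1/4.
Independent loci: 3/4 × 1/4 = 3/16.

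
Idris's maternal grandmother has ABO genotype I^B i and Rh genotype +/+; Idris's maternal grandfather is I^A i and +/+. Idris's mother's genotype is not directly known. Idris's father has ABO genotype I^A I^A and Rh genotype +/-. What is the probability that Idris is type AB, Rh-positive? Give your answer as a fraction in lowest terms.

Idris's mother's ABO genotype from I^B i × I^A i: 1/4 I^A I^B, 1/4 I^A i, 1/4 I^B i, 1/4 i i.
Crossing each possibility with the father I^A I^A and summing P(type AB): 1/4·1/2 + 1/4·0 + 1/4·1/2 + 1/4·0 = 1/4.
Similarly for Rh via the mother's Rh distribution: P(Rh+) = 1.
Independent loci: 1/4 × 1 = 1/4.

1/4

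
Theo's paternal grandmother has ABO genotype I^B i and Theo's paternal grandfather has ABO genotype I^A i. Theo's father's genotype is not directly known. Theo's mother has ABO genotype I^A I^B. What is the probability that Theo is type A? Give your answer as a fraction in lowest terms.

3/8

Theo's father's ABO genotype from I^B i × I^A i: 1/4 I^A I^B, 1/4 I^A i, 1/4 I^B i, 1/4 i i.
Crossing each possibility with the mother I^A I^B and summing P(type A): 1/4·1/4 + 1/4·1/2 + 1/4·1/4 + 1/4·1/2 = 3/8.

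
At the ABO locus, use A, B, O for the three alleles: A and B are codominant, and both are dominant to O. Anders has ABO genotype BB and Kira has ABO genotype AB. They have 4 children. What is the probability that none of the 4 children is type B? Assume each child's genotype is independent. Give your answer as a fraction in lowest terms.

1/16

ABO cross BB × AB → 1/2 B, 1/2 AB.
So P(type B) = 1/2 per child.
P(not type B) = 1/2 for one child; (1/2)^4 = 1/16.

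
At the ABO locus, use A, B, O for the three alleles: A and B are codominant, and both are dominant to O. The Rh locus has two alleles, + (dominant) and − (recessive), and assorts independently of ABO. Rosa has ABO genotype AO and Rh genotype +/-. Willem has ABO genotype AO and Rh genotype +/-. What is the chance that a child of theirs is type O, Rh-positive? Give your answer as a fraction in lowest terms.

ABO cross AO × AO → offspring phenotypes: 1/4 O, 3/4 A.
Rh cross +/- × +/- → 3/4 Rh+, 1/4 Rh-.
Independent loci: P(type O, Rh-positive) = 1/4 × 3/4 = 3/16.

3/16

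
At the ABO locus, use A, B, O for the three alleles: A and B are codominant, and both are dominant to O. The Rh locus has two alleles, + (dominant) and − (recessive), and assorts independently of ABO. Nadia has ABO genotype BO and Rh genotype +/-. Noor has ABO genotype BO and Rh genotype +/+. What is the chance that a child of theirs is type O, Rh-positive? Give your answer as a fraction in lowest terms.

1/4

ABO cross BO × BO → offspring phenotypes: 1/4 O, 3/4 B.
Rh cross +/- × +/+ → 1 Rh+.
Independent loci: P(type O, Rh-positive) = 1/4 × 1 = 1/4.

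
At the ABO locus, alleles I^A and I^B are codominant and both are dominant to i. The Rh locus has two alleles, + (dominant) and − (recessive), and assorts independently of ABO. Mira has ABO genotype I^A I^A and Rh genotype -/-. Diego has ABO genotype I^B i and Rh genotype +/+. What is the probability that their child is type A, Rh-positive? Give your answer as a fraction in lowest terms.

ABO cross I^A I^A × I^B i → offspring phenotypes: 1/2 A, 1/2 AB.
Rh cross -/- × +/+ → 1 Rh+.
Independent loci: P(type A, Rh-positive) = 1/2 × 1 = 1/2.

1/2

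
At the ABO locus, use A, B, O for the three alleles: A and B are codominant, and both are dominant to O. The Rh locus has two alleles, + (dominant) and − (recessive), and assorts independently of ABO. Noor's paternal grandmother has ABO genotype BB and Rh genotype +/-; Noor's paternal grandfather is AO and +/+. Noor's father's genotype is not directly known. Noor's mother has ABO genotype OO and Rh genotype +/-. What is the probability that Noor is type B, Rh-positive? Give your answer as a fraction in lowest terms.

7/16

Noor's father's ABO genotype from BB × AO: 1/2 AB, 1/2 BO.
Crossing each possibility with the mother OO and summing P(type B): 1/2·1/2 + 1/2·1/2 = 1/2.
Similarly for Rh via the father's Rh distribution: P(Rh+) = 7/8.
Independent loci: 1/2 × 7/8 = 7/16.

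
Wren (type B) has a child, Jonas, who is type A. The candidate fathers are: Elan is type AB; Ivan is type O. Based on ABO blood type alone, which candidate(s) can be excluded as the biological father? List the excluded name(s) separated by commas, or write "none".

Ivan

A candidate is excluded only if no genotype consistent with his phenotype could produce a type A child with a type B mother.
Ivan (type O): no genotype consistent with that phenotype can produce a type-A child with a type-B mother.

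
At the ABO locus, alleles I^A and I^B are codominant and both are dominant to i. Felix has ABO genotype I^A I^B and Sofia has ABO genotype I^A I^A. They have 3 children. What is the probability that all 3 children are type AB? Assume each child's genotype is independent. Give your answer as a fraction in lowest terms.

ABO cross I^A I^B × I^A I^A → 1/2 A, 1/2 AB.
So P(type AB) = 1/2 per child.
All 3 independent: (1/2)^3 = 1/8.

1/8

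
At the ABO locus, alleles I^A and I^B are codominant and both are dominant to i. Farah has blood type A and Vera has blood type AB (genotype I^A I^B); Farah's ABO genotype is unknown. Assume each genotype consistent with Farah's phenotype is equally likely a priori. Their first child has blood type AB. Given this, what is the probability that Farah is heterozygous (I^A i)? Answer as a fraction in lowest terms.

Possible genotypes: Farah ∈ {I^A I^A, I^A i}; Vera ∈ {I^A I^B}.
Weight each parental genotype pair by prior × P(type-AB child):
  I^A I^A × I^A I^B: posterior weight 2/3.
  I^A i × I^A I^B: posterior weight 1/3.
Sum the posterior weight over pairs where Farah is I^A i: 1/3.

1/3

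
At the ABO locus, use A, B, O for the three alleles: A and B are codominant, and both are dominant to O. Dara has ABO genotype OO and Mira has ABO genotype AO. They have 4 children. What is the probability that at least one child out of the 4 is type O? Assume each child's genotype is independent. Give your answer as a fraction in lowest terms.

ABO cross OO × AO → 1/2 O, 1/2 A.
So P(type O) = 1/2 per child.
P(none) = (1/2)^4 = 1/16; P(at least one) = 1 − 1/16 = 15/16.

15/16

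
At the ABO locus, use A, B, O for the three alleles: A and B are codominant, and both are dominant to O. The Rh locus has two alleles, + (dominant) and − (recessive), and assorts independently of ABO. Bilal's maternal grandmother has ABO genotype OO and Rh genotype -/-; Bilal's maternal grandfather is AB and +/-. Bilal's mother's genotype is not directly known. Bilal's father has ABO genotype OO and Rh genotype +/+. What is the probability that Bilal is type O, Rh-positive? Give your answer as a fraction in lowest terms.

1/2

Bilal's mother's ABO genotype from OO × AB: 1/2 AO, 1/2 BO.
Crossing each possibility with the father OO and summing P(type O): 1/2·1/2 + 1/2·1/2 = 1/2.
Similarly for Rh via the mother's Rh distribution: P(Rh+) = 1.
Independent loci: 1/2 × 1 = 1/2.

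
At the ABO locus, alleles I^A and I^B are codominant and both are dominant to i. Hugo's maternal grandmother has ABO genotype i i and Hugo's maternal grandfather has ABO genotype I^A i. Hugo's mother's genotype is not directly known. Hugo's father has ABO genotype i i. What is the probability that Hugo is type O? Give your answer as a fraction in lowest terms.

3/4

Hugo's mother's ABO genotype from i i × I^A i: 1/2 I^A i, 1/2 i i.
Crossing each possibility with the father i i and summing P(type O): 1/2·1/2 + 1/2·1 = 3/4.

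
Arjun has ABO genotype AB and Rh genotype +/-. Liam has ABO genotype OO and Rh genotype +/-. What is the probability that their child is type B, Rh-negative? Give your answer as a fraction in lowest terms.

ABO cross AB × OO → offspring phenotypes: 1/2 A, 1/2 B.
Rh cross +/- × +/- → 3/4 Rh+, 1/4 Rh-.
Independent loci: P(type B, Rh-negative) = 1/2 × 1/4 = 1/8.

1/8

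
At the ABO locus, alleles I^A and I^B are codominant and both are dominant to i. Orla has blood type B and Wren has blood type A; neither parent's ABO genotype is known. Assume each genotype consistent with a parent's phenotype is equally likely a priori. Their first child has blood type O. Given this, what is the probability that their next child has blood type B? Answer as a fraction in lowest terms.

Possible genotypes: Orla ∈ {I^B I^B, I^B i}; Wren ∈ {I^A I^A, I^A i}.
Weight each parental genotype pair by prior × P(type-O child):
  I^B i × I^A i: posterior weight 1; P(next child type B) = 1/4.
Weighted sum = 1/4.

1/4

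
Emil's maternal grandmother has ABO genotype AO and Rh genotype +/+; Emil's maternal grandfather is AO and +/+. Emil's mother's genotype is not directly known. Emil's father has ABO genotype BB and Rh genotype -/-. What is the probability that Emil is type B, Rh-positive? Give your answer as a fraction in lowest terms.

Emil's mother's ABO genotype from AO × AO: 1/4 AA, 1/2 AO, 1/4 OO.
Crossing each possibility with the father BB and summing P(type B): 1/4·0 + 1/2·1/2 + 1/4·1 = 1/2.
Similarly for Rh via the mother's Rh distribution: P(Rh+) = 1.
Independent loci: 1/2 × 1 = 1/2.

1/2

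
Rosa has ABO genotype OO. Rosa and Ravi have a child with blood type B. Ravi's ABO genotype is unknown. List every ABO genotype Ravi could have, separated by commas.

For each candidate genotype of Ravi, check whether crossing it with OO can produce every observed child phenotype.
  AA → possible child types {A} ✗
  AB → possible child types {A, B} ✓
  AO → possible child types {O, A} ✗
  BB → possible child types {B} ✓
  BO → possible child types {O, B} ✓
  OO → possible child types {O} ✗

AB, BB, BO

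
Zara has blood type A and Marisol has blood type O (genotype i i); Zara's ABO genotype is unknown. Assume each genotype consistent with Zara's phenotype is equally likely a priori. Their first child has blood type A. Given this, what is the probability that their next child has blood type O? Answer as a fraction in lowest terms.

Possible genotypes: Zara ∈ {I^A I^A, I^A i}; Marisol ∈ {i i}.
Weight each parental genotype pair by prior × P(type-A child):
  I^A I^A × i i: posterior weight 2/3; P(next child type O) = 0.
  I^A i × i i: posterior weight 1/3; P(next child type O) = 1/2.
Weighted sum = 1/6.

1/6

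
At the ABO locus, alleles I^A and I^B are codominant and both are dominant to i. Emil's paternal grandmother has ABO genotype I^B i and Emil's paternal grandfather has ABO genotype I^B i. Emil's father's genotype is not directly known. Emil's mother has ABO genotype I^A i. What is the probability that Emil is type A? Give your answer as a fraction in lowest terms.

1/4

Emil's father's ABO genotype from I^B i × I^B i: 1/4 I^B I^B, 1/2 I^B i, 1/4 i i.
Crossing each possibility with the mother I^A i and summing P(type A): 1/4·0 + 1/2·1/4 + 1/4·1/2 = 1/4.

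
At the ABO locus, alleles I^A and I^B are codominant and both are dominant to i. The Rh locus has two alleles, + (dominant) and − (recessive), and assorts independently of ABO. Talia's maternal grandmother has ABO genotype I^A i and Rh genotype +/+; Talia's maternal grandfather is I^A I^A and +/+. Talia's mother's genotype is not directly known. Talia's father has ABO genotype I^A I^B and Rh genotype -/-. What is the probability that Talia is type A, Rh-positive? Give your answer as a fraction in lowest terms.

1/2

Talia's mother's ABO genotype from I^A i × I^A I^A: 1/2 I^A I^A, 1/2 I^A i.
Crossing each possibility with the father I^A I^B and summing P(type A): 1/2·1/2 + 1/2·1/2 = 1/2.
Similarly for Rh via the mother's Rh distribution: P(Rh+) = 1.
Independent loci: 1/2 × 1 = 1/2.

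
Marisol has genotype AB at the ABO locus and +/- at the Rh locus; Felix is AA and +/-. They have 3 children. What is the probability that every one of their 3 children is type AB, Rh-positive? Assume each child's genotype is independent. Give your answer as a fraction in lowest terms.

ABO cross AB × AA → 1/2 A, 1/2 AB.
Rh cross +/- × +/- → 3/4 Rh+, 1/4 Rh-; so P(type AB, Rh-positive) = 1/2 × 3/4 = 3/8 per child.
All 3 independent: (3/8)^3 = 27/512.

27/512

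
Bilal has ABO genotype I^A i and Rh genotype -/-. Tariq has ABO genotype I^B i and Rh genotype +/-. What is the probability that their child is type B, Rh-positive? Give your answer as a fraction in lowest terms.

1/8

ABO cross I^A i × I^B i → offspring phenotypes: 1/4 O, 1/4 A, 1/4 B, 1/4 AB.
Rh cross -/- × +/- → 1/2 Rh+, 1/2 Rh-.
Independent loci: P(type B, Rh-positive) = 1/4 × 1/2 = 1/8.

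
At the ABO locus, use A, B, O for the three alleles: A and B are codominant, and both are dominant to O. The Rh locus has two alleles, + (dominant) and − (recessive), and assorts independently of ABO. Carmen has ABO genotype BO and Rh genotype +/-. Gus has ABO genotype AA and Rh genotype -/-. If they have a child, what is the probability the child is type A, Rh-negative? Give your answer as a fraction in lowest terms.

1/4

ABO cross BO × AA → offspring phenotypes: 1/2 A, 1/2 AB.
Rh cross +/- × -/- → 1/2 Rh+, 1/2 Rh-.
Independent loci: P(type A, Rh-negative) = 1/2 × 1/2 = 1/4.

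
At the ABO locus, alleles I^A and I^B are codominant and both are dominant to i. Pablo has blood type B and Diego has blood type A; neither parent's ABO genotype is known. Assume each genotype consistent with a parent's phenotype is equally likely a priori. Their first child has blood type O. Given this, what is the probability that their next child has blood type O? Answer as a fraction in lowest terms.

Possible genotypes: Pablo ∈ {I^B I^B, I^B i}; Diego ∈ {I^A I^A, I^A i}.
Weight each parental genotype pair by prior × P(type-O child):
  I^B i × I^A i: posterior weight 1; P(next child type O) = 1/4.
Weighted sum = 1/4.

1/4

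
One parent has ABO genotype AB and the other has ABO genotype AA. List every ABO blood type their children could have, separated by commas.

A, AB

Gametes from AB × AA give offspring ABO genotypes AA, AB, i.e. phenotypes A, AB.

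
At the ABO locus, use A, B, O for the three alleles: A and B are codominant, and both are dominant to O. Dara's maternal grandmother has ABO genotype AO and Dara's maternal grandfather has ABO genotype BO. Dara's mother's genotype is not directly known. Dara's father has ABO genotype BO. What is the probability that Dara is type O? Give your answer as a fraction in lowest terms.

1/4

Dara's mother's ABO genotype from AO × BO: 1/4 AB, 1/4 AO, 1/4 BO, 1/4 OO.
Crossing each possibility with the father BO and summing P(type O): 1/4·0 + 1/4·1/4 + 1/4·1/4 + 1/4·1/2 = 1/4.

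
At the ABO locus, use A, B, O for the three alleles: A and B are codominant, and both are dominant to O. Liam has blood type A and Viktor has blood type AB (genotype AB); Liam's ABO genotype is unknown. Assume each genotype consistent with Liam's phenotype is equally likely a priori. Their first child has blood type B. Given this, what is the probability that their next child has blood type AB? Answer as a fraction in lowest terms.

Possible genotypes: Liam ∈ {AA, AO}; Viktor ∈ {AB}.
Weight each parental genotype pair by prior × P(type-B child):
  AO × AB: posterior weight 1; P(next child type AB) = 1/4.
Weighted sum = 1/4.

1/4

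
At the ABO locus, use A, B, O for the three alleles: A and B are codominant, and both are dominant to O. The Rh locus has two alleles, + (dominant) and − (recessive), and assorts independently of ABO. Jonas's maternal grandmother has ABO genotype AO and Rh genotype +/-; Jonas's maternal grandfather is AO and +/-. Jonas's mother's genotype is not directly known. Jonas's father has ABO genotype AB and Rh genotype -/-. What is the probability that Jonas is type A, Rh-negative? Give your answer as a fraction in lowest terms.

Jonas's mother's ABO genotype from AO × AO: 1/4 AA, 1/2 AO, 1/4 OO.
Crossing each possibility with the father AB and summing P(type A): 1/4·1/2 + 1/2·1/2 + 1/4·1/2 = 1/2.
Similarly for Rh via the mother's Rh distribution: P(Rh-) = 1/2.
Independent loci: 1/2 × 1/2 = 1/4.

1/4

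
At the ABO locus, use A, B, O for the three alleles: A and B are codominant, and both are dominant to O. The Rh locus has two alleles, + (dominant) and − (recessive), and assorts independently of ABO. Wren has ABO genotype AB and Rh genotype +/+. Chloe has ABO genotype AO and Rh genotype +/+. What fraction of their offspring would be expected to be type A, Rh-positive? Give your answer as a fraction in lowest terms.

ABO cross AB × AO → offspring phenotypes: 1/2 A, 1/4 B, 1/4 AB.
Rh cross +/+ × +/+ → 1 Rh+.
Independent loci: P(type A, Rh-positive) = 1/2 × 1 = 1/2.

1/2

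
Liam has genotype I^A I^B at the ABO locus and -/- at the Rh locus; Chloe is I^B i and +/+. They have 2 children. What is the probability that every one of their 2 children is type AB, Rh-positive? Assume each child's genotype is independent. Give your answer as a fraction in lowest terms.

1/16

ABO cross I^A I^B × I^B i → 1/4 A, 1/2 B, 1/4 AB.
Rh cross -/- × +/+ → 1 Rh+; so P(type AB, Rh-positive) = 1/4 × 1 = 1/4 per child.
All 2 independent: (1/4)^2 = 1/16.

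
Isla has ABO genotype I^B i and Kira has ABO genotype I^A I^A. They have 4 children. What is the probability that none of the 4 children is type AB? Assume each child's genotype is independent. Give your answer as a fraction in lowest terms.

ABO cross I^B i × I^A I^A → 1/2 A, 1/2 AB.
So P(type AB) = 1/2 per child.
P(not type AB) = 1/2 for one child; (1/2)^4 = 1/16.

1/16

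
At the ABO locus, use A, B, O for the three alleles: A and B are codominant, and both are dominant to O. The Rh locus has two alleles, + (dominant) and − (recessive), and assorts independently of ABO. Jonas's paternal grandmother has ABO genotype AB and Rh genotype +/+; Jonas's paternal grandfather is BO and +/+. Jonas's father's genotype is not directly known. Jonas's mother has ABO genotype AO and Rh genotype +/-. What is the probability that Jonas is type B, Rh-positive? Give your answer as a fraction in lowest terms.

Jonas's father's ABO genotype from AB × BO: 1/4 AB, 1/4 AO, 1/4 BB, 1/4 BO.
Crossing each possibility with the mother AO and summing P(type B): 1/4·1/4 + 1/4·0 + 1/4·1/2 + 1/4·1/4 = 1/4.
Similarly for Rh via the father's Rh distribution: P(Rh+) = 1.
Independent loci: 1/4 × 1 = 1/4.

1/4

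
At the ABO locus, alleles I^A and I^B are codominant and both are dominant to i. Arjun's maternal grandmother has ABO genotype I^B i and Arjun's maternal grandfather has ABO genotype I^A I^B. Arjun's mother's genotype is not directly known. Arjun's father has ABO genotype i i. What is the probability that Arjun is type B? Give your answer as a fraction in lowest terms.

Arjun's mother's ABO genotype from I^B i × I^A I^B: 1/4 I^A I^B, 1/4 I^A i, 1/4 I^B I^B, 1/4 I^B i.
Crossing each possibility with the father i i and summing P(type B): 1/4·1/2 + 1/4·0 + 1/4·1 + 1/4·1/2 = 1/2.

1/2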